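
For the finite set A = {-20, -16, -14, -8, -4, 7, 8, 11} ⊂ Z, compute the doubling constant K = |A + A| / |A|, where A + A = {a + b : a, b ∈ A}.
K = |A + A| / |A| = 30/8 = 15/4

Enumerate A + A = {a + b : a, b ∈ A}. With |A| = 8, there are |A|^2 = 64 ordered sum pairs; collecting distinct values, A + A = {-40, -36, -34, -32, -30, -28, -24, -22, -20, -18, -16, -13, -12, -9, -8, -7, -6, -5, -3, -1, 0, 3, 4, 7, 14, 15, 16, 18, 19, 22}, so |A + A| = 30. Thus K = 30/8 = 15/4. For comparison, the minimum possible |A + A| over all 8-element sets is 2·8 − 1 = 15 (so min K = 15/8), attained only by arithmetic progressions.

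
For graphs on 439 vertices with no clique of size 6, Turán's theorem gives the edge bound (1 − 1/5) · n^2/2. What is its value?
Turán density bound = (4/5) · 439^2/2 = 385442/5 ≈ 77088.4

Turán's theorem: ex(n, K_{r+1}) is achieved by the complete r-partite Turán graph T(n, r) with parts as balanced as possible, and is at most (1 − 1/r) · n^2/2. For r = 5, n = 439: the density bound is (4/5) · 192721/2 = 385442/5 ≈ 77088.4. The integer-valued extremum is e(T(439, 5)) = 77088, which is strictly less than the density bound 385442/5 since 5 ∤ 439 (the parts of T(439, 5) cannot all be equal).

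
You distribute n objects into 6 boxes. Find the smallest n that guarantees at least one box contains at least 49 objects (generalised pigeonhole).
n = (49 − 1)·6 + 1 = 289

By the generalised pigeonhole principle, to guarantee some box contains ≥ r objects we need more than (r − 1) · k objects total. Threshold: n = (r − 1) · k + 1. With r = 49 and k = 6: n = 48 · 6 + 1 = 288 + 1 = 289. For n = 288 = 48 · 6, we can put exactly 48 objects in every box, avoiding 49 in any single one — so 289 is tight.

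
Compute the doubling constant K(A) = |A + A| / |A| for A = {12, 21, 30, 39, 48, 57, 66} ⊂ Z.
K = |A + A| / |A| = 13/7

Enumerate A + A = {a + b : a, b ∈ A}. With |A| = 7, there are |A|^2 = 49 ordered sum pairs; collecting distinct values, A + A = {24, 33, 42, 51, 60, 69, 78, 87, 96, 105, 114, 123, 132}, so |A + A| = 13. Thus K = 13/7. Here |A + A| = 2|A| − 1 = 13, the minimum possible — so K = 13/7 is minimal, which holds iff A is an arithmetic progression.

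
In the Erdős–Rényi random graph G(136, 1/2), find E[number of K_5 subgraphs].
E[# K_5] = C(136, 5) · (1/2)^C(5, 2) = 359933112 / 2^10 = 44991639/128 = 351497.1796875

For each 5-subset S of vertices (there are C(136, 5) = 359933112 such S), let X_S = 1 if S induces a K_5 (all C(5, 2) = 10 edges present). Then P(X_S = 1) = (1/2)^10 = 1/1024. By linearity of expectation, E[# K_5] = C(136, 5) · (1/2)^10 = 359933112 / 1024 = 44991639/128 = 351497.1796875.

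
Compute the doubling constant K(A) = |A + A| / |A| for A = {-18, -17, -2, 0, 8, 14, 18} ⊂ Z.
K = |A + A| / |A| = 25/7

Enumerate A + A = {a + b : a, b ∈ A}. With |A| = 7, there are |A|^2 = 49 ordered sum pairs; collecting distinct values, A + A = {-36, -35, -34, -20, -19, -18, -17, -10, -9, -4, -3, -2, 0, 1, 6, 8, 12, 14, 16, 18, 22, 26, 28, 32, 36}, so |A + A| = 25. Thus K = 25/7. For comparison, the minimum possible |A + A| over all 7-element sets is 2·7 − 1 = 13 (so min K = 13/7), attained only by arithmetic progressions.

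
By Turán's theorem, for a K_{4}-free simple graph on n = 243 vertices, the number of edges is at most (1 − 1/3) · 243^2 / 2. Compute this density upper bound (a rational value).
Turán density bound = (2/3) · 243^2/2 = 19683

Turán's theorem: ex(n, K_{r+1}) is achieved by the complete r-partite Turán graph T(n, r) with parts as balanced as possible, and is at most (1 − 1/r) · n^2/2. For r = 3, n = 243: the density bound is (2/3) · 59049/2 = 19683. Since 3 ∣ 243, the Turán graph T(243, 3) has parts of equal size 81, and its edge count e(T(243, 3)) = 19683 attains the density bound exactly.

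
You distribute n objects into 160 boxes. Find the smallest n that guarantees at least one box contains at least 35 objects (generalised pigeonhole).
n = (35 − 1)·160 + 1 = 5441

By the generalised pigeonhole principle, to guarantee some box contains ≥ r objects we need more than (r − 1) · k objects total. Threshold: n = (r − 1) · k + 1. With r = 35 and k = 160: n = 34 · 160 + 1 = 5440 + 1 = 5441. For n = 5440 = 34 · 160, we can put exactly 34 objects in every box, avoiding 35 in any single one — so 5441 is tight.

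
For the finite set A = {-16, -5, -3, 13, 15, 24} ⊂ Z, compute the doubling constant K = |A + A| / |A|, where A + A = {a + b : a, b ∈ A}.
K = |A + A| / |A| = 19/6

Enumerate A + A = {a + b : a, b ∈ A}. With |A| = 6, there are |A|^2 = 36 ordered sum pairs; collecting distinct values, A + A = {-32, -21, -19, -10, -8, -6, -3, -1, 8, 10, 12, 19, 21, 26, 28, 30, 37, 39, 48}, so |A + A| = 19. Thus K = 19/6. For comparison, the minimum possible |A + A| over all 6-element sets is 2·6 − 1 = 11 (so min K = 11/6), attained only by arithmetic progressions.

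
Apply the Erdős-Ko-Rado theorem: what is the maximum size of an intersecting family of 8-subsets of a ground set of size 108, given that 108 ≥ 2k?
max |F| = C(107, 7) = 26075972546

The Erdős-Ko-Rado theorem states: for n ≥ 2k, an intersecting family of k-subsets of an n-element set has size at most C(n − 1, k − 1), with equality for 'star' families {A ⊆ [n] : |A| = k, i ∈ A} (fix an element i). For n = 108, k = 8: C(107, 7) = 26075972546.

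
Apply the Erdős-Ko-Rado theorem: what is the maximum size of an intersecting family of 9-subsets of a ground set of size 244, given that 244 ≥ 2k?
max |F| = C(243, 8) = 268388935256178

Erdős-Ko-Rado (1961): when n ≥ 2k, max |F| = C(n−1, k−1). The bound is attained by the star {A : i ∈ A} for any fixed i ∈ [n]. Here C(244−1, 9−1) = C(243, 8) = 268388935256178.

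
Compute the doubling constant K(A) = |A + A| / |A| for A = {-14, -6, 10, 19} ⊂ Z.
K = |A + A| / |A| = 10/4 = 5/2

Enumerate A + A = {a + b : a, b ∈ A}. With |A| = 4, there are |A|^2 = 16 ordered sum pairs; collecting distinct values, A + A = {-28, -20, -12, -4, 4, 5, 13, 20, 29, 38}, so |A + A| = 10. Thus K = 10/4 = 5/2. For comparison, the minimum possible |A + A| over all 4-element sets is 2·4 − 1 = 7 (so min K = 7/4), attained only by arithmetic progressions.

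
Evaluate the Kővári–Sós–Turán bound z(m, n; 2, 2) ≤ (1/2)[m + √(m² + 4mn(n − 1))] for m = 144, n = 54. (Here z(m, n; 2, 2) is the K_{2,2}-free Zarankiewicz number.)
z(144, 54; 2, 2) ≤ (1/2)[144 + √(144² + 4·144·54·53)] = (1/2)[144 + √1669248] = 717.9969

Kővári–Sós–Turán: let r_1, ..., r_144 be the row sums and z = Σ r_i the total number of 1s. Each pair of columns can share at most one row with both entries 1 (else a 2×2 all-ones block appears), so Σ_i C(r_i, 2) ≤ C(54, 2) = 1431. By convexity Σ_i C(r_i, 2) ≥ 144·C(z/144, 2) = z(z − 144)/(2·144), giving z² − 144z − 144·54·53 ≤ 0 and hence z ≤ (1/2)[144 + √(20736 + 4·412128)] = (1/2)[144 + √1669248] ≈ (1/2)(144 + 1291.9938) = 717.9969.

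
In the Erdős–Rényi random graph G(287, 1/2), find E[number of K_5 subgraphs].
E[# K_5] = C(287, 5) · (1/2)^C(5, 2) = 15668099447 / 2^10 ≈ 15300878.366211

For each 5-subset S of vertices (there are C(287, 5) = 15668099447 such S), let X_S = 1 if S induces a K_5 (all C(5, 2) = 10 edges present). Then P(X_S = 1) = (1/2)^10 = 1/1024. By linearity of expectation, E[# K_5] = C(287, 5) · (1/2)^10 = 15668099447 / 1024 ≈ 15300878.366211.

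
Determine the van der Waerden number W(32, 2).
W(32, 2) = 32 + 1 = 33

A 2-term AP is any pair of integers, so a monochromatic 2-AP exists iff some colour is used at least twice. With 32 colours, the colouring i ↦ i on {1, ..., 32} uses each colour once, avoiding any monochromatic pair, so W(32, 2) > 32. For {1, ..., 33}, pigeonhole forces two integers of the same colour, which form a monochromatic 2-AP. Hence W(32, 2) = 33.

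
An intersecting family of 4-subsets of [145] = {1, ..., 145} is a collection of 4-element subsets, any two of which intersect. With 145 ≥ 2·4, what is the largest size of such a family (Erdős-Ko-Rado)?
max |F| = C(144, 3) = 487344

Erdős-Ko-Rado (1961): when n ≥ 2k, max |F| = C(n−1, k−1). The bound is attained by the star {A : i ∈ A} for any fixed i ∈ [n]. Here C(145−1, 4−1) = C(144, 3) = 487344.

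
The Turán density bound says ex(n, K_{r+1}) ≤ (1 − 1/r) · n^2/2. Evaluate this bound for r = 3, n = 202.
Turán density bound = (2/3) · 202^2/2 = 40804/3 ≈ 13601.3333

Turán's theorem: ex(n, K_{r+1}) is achieved by the complete r-partite Turán graph T(n, r) with parts as balanced as possible, and is at most (1 − 1/r) · n^2/2. For r = 3, n = 202: the density bound is (2/3) · 40804/2 = 40804/3 ≈ 13601.3333. The integer-valued extremum is e(T(202, 3)) = 13601, which is strictly less than the density bound 40804/3 since 3 ∤ 202 (the parts of T(202, 3) cannot all be equal).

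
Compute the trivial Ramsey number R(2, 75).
R(2, 75) = 75

R(2, k) = k for all k ≥ 2: in a 2-colouring of K_k, either some edge is red (a red K_2) or all edges are blue (a blue K_k). And K_{74} coloured all-blue has no blue K_75, so R(2, 75) > 74. Hence R(2, 75) = 75.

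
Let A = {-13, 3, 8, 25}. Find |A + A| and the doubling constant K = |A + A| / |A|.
K = |A + A| / |A| = 10/4 = 5/2

Enumerate A + A = {a + b : a, b ∈ A}. With |A| = 4, there are |A|^2 = 16 ordered sum pairs; collecting distinct values, A + A = {-26, -10, -5, 6, 11, 12, 16, 28, 33, 50}, so |A + A| = 10. Thus K = 10/4 = 5/2. For comparison, the minimum possible |A + A| over all 4-element sets is 2·4 − 1 = 7 (so min K = 7/4), attained only by arithmetic progressions.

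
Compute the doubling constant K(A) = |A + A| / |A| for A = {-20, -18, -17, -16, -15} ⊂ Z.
K = |A + A| / |A| = 10/5 = 2

Enumerate A + A = {a + b : a, b ∈ A}. With |A| = 5, there are |A|^2 = 25 ordered sum pairs; collecting distinct values, A + A = {-40, -38, -37, -36, -35, -34, -33, -32, -31, -30}, so |A + A| = 10. Thus K = 10/5 = 2. For comparison, the minimum possible |A + A| over all 5-element sets is 2·5 − 1 = 9 (so min K = 9/5), attained only by arithmetic progressions.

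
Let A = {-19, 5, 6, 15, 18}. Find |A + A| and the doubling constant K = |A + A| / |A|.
K = |A + A| / |A| = 15/5 = 3

Enumerate A + A = {a + b : a, b ∈ A}. With |A| = 5, there are |A|^2 = 25 ordered sum pairs; collecting distinct values, A + A = {-38, -14, -13, -4, -1, 10, 11, 12, 20, 21, 23, 24, 30, 33, 36}, so |A + A| = 15. Thus K = 15/5 = 3. For comparison, the minimum possible |A + A| over all 5-element sets is 2·5 − 1 = 9 (so min K = 9/5), attained only by arithmetic progressions.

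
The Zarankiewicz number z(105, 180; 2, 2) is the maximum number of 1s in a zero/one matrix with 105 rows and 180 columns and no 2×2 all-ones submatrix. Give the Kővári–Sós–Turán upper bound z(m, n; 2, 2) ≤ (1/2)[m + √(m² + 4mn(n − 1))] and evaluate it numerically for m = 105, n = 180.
z(105, 180; 2, 2) ≤ (1/2)[105 + √(105² + 4·105·180·179)] = (1/2)[105 + √13543425] = 1892.5696

Kővári–Sós–Turán: let r_1, ..., r_105 be the row sums and z = Σ r_i the total number of 1s. Each pair of columns can share at most one row with both entries 1 (else a 2×2 all-ones block appears), so Σ_i C(r_i, 2) ≤ C(180, 2) = 16110. By convexity Σ_i C(r_i, 2) ≥ 105·C(z/105, 2) = z(z − 105)/(2·105), giving z² − 105z − 105·180·179 ≤ 0 and hence z ≤ (1/2)[105 + √(11025 + 4·3383100)] = (1/2)[105 + √13543425] ≈ (1/2)(105 + 3680.1393) = 1892.5696.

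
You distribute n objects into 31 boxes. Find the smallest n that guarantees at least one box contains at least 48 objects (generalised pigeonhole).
n = (48 − 1)·31 + 1 = 1458

By the generalised pigeonhole principle, to guarantee some box contains ≥ r objects we need more than (r − 1) · k objects total. Threshold: n = (r − 1) · k + 1. With r = 48 and k = 31: n = 47 · 31 + 1 = 1457 + 1 = 1458. For n = 1457 = 47 · 31, we can put exactly 47 objects in every box, avoiding 48 in any single one — so 1458 is tight.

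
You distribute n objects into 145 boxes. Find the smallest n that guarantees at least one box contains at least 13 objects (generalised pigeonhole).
n = (13 − 1)·145 + 1 = 1741

By the generalised pigeonhole principle, to guarantee some box contains ≥ r objects we need more than (r − 1) · k objects total. Threshold: n = (r − 1) · k + 1. With r = 13 and k = 145: n = 12 · 145 + 1 = 1740 + 1 = 1741. For n = 1740 = 12 · 145, we can put exactly 12 objects in every box, avoiding 13 in any single one — so 1741 is tight.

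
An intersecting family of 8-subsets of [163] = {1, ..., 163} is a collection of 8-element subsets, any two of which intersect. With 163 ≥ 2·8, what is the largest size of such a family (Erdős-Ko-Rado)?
max |F| = C(162, 7) = 509458483872

Erdős-Ko-Rado (1961): when n ≥ 2k, max |F| = C(n−1, k−1). The bound is attained by the star {A : i ∈ A} for any fixed i ∈ [n]. Here C(163−1, 8−1) = C(162, 7) = 509458483872.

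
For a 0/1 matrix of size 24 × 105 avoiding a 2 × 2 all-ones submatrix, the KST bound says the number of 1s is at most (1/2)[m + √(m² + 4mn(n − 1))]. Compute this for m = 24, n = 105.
z(24, 105; 2, 2) ≤ (1/2)[24 + √(24² + 4·24·105·104)] = (1/2)[24 + √1048896] = 524.0781

Kővári–Sós–Turán: let r_1, ..., r_24 be the row sums and z = Σ r_i the total number of 1s. Each pair of columns can share at most one row with both entries 1 (else a 2×2 all-ones block appears), so Σ_i C(r_i, 2) ≤ C(105, 2) = 5460. By convexity Σ_i C(r_i, 2) ≥ 24·C(z/24, 2) = z(z − 24)/(2·24), giving z² − 24z − 24·105·104 ≤ 0 and hence z ≤ (1/2)[24 + √(576 + 4·262080)] = (1/2)[24 + √1048896] ≈ (1/2)(24 + 1024.1562) = 524.0781.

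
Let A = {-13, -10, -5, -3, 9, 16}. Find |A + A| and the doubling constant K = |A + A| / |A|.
K = |A + A| / |A| = 20/6 = 10/3

Enumerate A + A = {a + b : a, b ∈ A}. With |A| = 6, there are |A|^2 = 36 ordered sum pairs; collecting distinct values, A + A = {-26, -23, -20, -18, -16, -15, -13, -10, -8, -6, -4, -1, 3, 4, 6, 11, 13, 18, 25, 32}, so |A + A| = 20. Thus K = 20/6 = 10/3. For comparison, the minimum possible |A + A| over all 6-element sets is 2·6 − 1 = 11 (so min K = 11/6), attained only by arithmetic progressions.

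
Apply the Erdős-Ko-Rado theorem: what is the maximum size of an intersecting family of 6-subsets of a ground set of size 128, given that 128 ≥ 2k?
max |F| = C(127, 5) = 254231775

Erdős-Ko-Rado (1961): when n ≥ 2k, max |F| = C(n−1, k−1). The bound is attained by the star {A : i ∈ A} for any fixed i ∈ [n]. Here C(128−1, 6−1) = C(127, 5) = 254231775.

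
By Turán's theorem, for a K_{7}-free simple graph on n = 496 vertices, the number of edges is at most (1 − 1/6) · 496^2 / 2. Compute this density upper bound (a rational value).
Turán density bound = (5/6) · 496^2/2 = 307520/3 ≈ 102506.6667

Turán's theorem: ex(n, K_{r+1}) is achieved by the complete r-partite Turán graph T(n, r) with parts as balanced as possible, and is at most (1 − 1/r) · n^2/2. For r = 6, n = 496: the density bound is (5/6) · 246016/2 = 307520/3 ≈ 102506.6667. The integer-valued extremum is e(T(496, 6)) = 102506, which is strictly less than the density bound 307520/3 since 6 ∤ 496 (the parts of T(496, 6) cannot all be equal).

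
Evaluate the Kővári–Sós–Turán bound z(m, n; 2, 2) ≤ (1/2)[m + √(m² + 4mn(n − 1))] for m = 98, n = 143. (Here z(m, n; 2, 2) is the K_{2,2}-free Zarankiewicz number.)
z(98, 143; 2, 2) ≤ (1/2)[98 + √(98² + 4·98·143·142)] = (1/2)[98 + √7969556] = 1460.5201

Kővári–Sós–Turán: let r_1, ..., r_98 be the row sums and z = Σ r_i the total number of 1s. Each pair of columns can share at most one row with both entries 1 (else a 2×2 all-ones block appears), so Σ_i C(r_i, 2) ≤ C(143, 2) = 10153. By convexity Σ_i C(r_i, 2) ≥ 98·C(z/98, 2) = z(z − 98)/(2·98), giving z² − 98z − 98·143·142 ≤ 0 and hence z ≤ (1/2)[98 + √(9604 + 4·1989988)] = (1/2)[98 + √7969556] ≈ (1/2)(98 + 2823.0402) = 1460.5201.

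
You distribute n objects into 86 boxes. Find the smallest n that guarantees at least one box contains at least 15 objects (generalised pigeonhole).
n = (15 − 1)·86 + 1 = 1205

By the generalised pigeonhole principle, to guarantee some box contains ≥ r objects we need more than (r − 1) · k objects total. Threshold: n = (r − 1) · k + 1. With r = 15 and k = 86: n = 14 · 86 + 1 = 1204 + 1 = 1205. For n = 1204 = 14 · 86, we can put exactly 14 objects in every box, avoiding 15 in any single one — so 1205 is tight.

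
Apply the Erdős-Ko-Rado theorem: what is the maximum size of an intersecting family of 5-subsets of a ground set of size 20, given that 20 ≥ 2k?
max |F| = C(19, 4) = 3876

Erdős-Ko-Rado (1961): when n ≥ 2k, max |F| = C(n−1, k−1). The bound is attained by the star {A : i ∈ A} for any fixed i ∈ [n]. Here C(20−1, 5−1) = C(19, 4) = 3876.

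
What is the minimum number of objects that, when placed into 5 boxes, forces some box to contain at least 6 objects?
n = (6 − 1)·5 + 1 = 26

By the generalised pigeonhole principle, to guarantee some box contains ≥ r objects we need more than (r − 1) · k objects total. Threshold: n = (r − 1) · k + 1. With r = 6 and k = 5: n = 5 · 5 + 1 = 25 + 1 = 26. For n = 25 = 5 · 5, we can put exactly 5 objects in every box, avoiding 6 in any single one — so 26 is tight.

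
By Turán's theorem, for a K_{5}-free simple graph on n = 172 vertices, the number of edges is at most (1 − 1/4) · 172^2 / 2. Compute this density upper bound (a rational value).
Turán density bound = (3/4) · 172^2/2 = 11094

Turán's theorem: ex(n, K_{r+1}) is achieved by the complete r-partite Turán graph T(n, r) with parts as balanced as possible, and is at most (1 − 1/r) · n^2/2. For r = 4, n = 172: the density bound is (3/4) · 29584/2 = 11094. Since 4 ∣ 172, the Turán graph T(172, 4) has parts of equal size 43, and its edge count e(T(172, 4)) = 11094 attains the density bound exactly.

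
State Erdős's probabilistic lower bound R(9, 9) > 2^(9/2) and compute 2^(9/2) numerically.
2^(9/2) = 22.6274; so R(9, 9) > 22.6274

Colour each edge of K_n uniformly at random with red/blue. The expected number of monochromatic K_9 is C(n, 9) · 2 · 2^(−C(9,2)). If C(n, 9) · 2^(1 − C(9,2)) < 1, then with positive probability no monochromatic K_9 exists, so R(9, 9) > n. The standard estimate C(n, 9) ≤ n^9/9! shows this inequality holds whenever n ≤ 2^(9/2) (since 9! · 2^(C(9,2) − 1) > 2^(9^2/2) ≥ n^9). Hence R(9, 9) > 2^(9/2) = 22.6274.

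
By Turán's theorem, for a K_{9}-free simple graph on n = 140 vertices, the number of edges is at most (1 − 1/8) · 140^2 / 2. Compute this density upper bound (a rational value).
Turán density bound = (7/8) · 140^2/2 = 8575

Turán's theorem: ex(n, K_{r+1}) is achieved by the complete r-partite Turán graph T(n, r) with parts as balanced as possible, and is at most (1 − 1/r) · n^2/2. For r = 8, n = 140: the density bound is (7/8) · 19600/2 = 8575. The integer-valued extremum is e(T(140, 8)) = 8574, which is strictly less than the density bound 8575 since 8 ∤ 140 (the parts of T(140, 8) cannot all be equal).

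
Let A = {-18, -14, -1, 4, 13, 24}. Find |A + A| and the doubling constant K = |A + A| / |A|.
K = |A + A| / |A| = 21/6 = 7/2

Enumerate A + A = {a + b : a, b ∈ A}. With |A| = 6, there are |A|^2 = 36 ordered sum pairs; collecting distinct values, A + A = {-36, -32, -28, -19, -15, -14, -10, -5, -2, -1, 3, 6, 8, 10, 12, 17, 23, 26, 28, 37, 48}, so |A + A| = 21. Thus K = 21/6 = 7/2. For comparison, the minimum possible |A + A| over all 6-element sets is 2·6 − 1 = 11 (so min K = 11/6), attained only by arithmetic progressions.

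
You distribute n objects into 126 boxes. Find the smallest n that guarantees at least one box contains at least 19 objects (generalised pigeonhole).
n = (19 − 1)·126 + 1 = 2269

By the generalised pigeonhole principle, to guarantee some box contains ≥ r objects we need more than (r − 1) · k objects total. Threshold: n = (r − 1) · k + 1. With r = 19 and k = 126: n = 18 · 126 + 1 = 2268 + 1 = 2269. For n = 2268 = 18 · 126, we can put exactly 18 objects in every box, avoiding 19 in any single one — so 2269 is tight.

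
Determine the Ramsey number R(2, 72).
R(2, 72) = 72

R(2, k) = k for all k ≥ 2: in a 2-colouring of K_k, either some edge is red (a red K_2) or all edges are blue (a blue K_k). And K_{71} coloured all-blue has no blue K_72, so R(2, 72) > 71. Hence R(2, 72) = 72.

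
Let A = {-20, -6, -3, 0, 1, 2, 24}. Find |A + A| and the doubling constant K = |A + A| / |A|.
K = |A + A| / |A| = 25/7

Enumerate A + A = {a + b : a, b ∈ A}. With |A| = 7, there are |A|^2 = 49 ordered sum pairs; collecting distinct values, A + A = {-40, -26, -23, -20, -19, -18, -12, -9, -6, -5, -4, -3, -2, -1, 0, 1, 2, 3, 4, 18, 21, 24, 25, 26, 48}, so |A + A| = 25. Thus K = 25/7. For comparison, the minimum possible |A + A| over all 7-element sets is 2·7 − 1 = 13 (so min K = 13/7), attained only by arithmetic progressions.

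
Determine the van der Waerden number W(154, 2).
W(154, 2) = 154 + 1 = 155

A 2-term AP is any pair of integers, so a monochromatic 2-AP exists iff some colour is used at least twice. With 154 colours, the colouring i ↦ i on {1, ..., 154} uses each colour once, avoiding any monochromatic pair, so W(154, 2) > 154. For {1, ..., 155}, pigeonhole forces two integers of the same colour, which form a monochromatic 2-AP. Hence W(154, 2) = 155.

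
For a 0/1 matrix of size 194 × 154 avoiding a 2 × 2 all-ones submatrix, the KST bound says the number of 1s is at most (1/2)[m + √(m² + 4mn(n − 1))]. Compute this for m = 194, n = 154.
z(194, 154; 2, 2) ≤ (1/2)[194 + √(194² + 4·194·154·153)] = (1/2)[194 + √18321748] = 2237.1956

Kővári–Sós–Turán: let r_1, ..., r_194 be the row sums and z = Σ r_i the total number of 1s. Each pair of columns can share at most one row with both entries 1 (else a 2×2 all-ones block appears), so Σ_i C(r_i, 2) ≤ C(154, 2) = 11781. By convexity Σ_i C(r_i, 2) ≥ 194·C(z/194, 2) = z(z − 194)/(2·194), giving z² − 194z − 194·154·153 ≤ 0 and hence z ≤ (1/2)[194 + √(37636 + 4·4571028)] = (1/2)[194 + √18321748] ≈ (1/2)(194 + 4280.3911) = 2237.1956.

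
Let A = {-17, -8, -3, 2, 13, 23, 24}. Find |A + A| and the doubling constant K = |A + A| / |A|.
K = |A + A| / |A| = 25/7

Enumerate A + A = {a + b : a, b ∈ A}. With |A| = 7, there are |A|^2 = 49 ordered sum pairs; collecting distinct values, A + A = {-34, -25, -20, -16, -15, -11, -6, -4, -1, 4, 5, 6, 7, 10, 15, 16, 20, 21, 25, 26, 36, 37, 46, 47, 48}, so |A + A| = 25. Thus K = 25/7. For comparison, the minimum possible |A + A| over all 7-element sets is 2·7 − 1 = 13 (so min K = 13/7), attained only by arithmetic progressions.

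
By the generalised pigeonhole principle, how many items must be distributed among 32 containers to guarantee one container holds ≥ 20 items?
n = (20 − 1)·32 + 1 = 609

By the generalised pigeonhole principle, to guarantee some box contains ≥ r objects we need more than (r − 1) · k objects total. Threshold: n = (r − 1) · k + 1. With r = 20 and k = 32: n = 19 · 32 + 1 = 608 + 1 = 609. For n = 608 = 19 · 32, we can put exactly 19 objects in every box, avoiding 20 in any single one — so 609 is tight.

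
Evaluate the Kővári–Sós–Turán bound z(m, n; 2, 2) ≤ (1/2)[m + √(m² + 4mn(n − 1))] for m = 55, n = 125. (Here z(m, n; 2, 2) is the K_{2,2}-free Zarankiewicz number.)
z(55, 125; 2, 2) ≤ (1/2)[55 + √(55² + 4·55·125·124)] = (1/2)[55 + √3413025] = 951.2187

Kővári–Sós–Turán: let r_1, ..., r_55 be the row sums and z = Σ r_i the total number of 1s. Each pair of columns can share at most one row with both entries 1 (else a 2×2 all-ones block appears), so Σ_i C(r_i, 2) ≤ C(125, 2) = 7750. By convexity Σ_i C(r_i, 2) ≥ 55·C(z/55, 2) = z(z − 55)/(2·55), giving z² − 55z − 55·125·124 ≤ 0 and hence z ≤ (1/2)[55 + √(3025 + 4·852500)] = (1/2)[55 + √3413025] ≈ (1/2)(55 + 1847.4374) = 951.2187.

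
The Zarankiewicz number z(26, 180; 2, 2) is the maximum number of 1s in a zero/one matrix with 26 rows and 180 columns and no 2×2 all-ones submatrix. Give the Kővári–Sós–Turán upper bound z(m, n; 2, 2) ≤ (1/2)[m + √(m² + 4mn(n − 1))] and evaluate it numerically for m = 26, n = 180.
z(26, 180; 2, 2) ≤ (1/2)[26 + √(26² + 4·26·180·179)] = (1/2)[26 + √3351556] = 928.3628

Kővári–Sós–Turán: let r_1, ..., r_26 be the row sums and z = Σ r_i the total number of 1s. Each pair of columns can share at most one row with both entries 1 (else a 2×2 all-ones block appears), so Σ_i C(r_i, 2) ≤ C(180, 2) = 16110. By convexity Σ_i C(r_i, 2) ≥ 26·C(z/26, 2) = z(z − 26)/(2·26), giving z² − 26z − 26·180·179 ≤ 0 and hence z ≤ (1/2)[26 + √(676 + 4·837720)] = (1/2)[26 + √3351556] ≈ (1/2)(26 + 1830.7255) = 928.3628.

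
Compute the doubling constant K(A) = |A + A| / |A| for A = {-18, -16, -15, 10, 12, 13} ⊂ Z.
K = |A + A| / |A| = 18/6 = 3

Enumerate A + A = {a + b : a, b ∈ A}. With |A| = 6, there are |A|^2 = 36 ordered sum pairs; collecting distinct values, A + A = {-36, -34, -33, -32, -31, -30, -8, -6, -5, -4, -3, -2, 20, 22, 23, 24, 25, 26}, so |A + A| = 18. Thus K = 18/6 = 3. For comparison, the minimum possible |A + A| over all 6-element sets is 2·6 − 1 = 11 (so min K = 11/6), attained only by arithmetic progressions.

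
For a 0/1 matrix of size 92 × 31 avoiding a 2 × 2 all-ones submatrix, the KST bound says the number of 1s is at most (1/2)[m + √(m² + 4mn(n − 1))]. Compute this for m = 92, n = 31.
z(92, 31; 2, 2) ≤ (1/2)[92 + √(92² + 4·92·31·30)] = (1/2)[92 + √350704] = 342.1013

Kővári–Sós–Turán: let r_1, ..., r_92 be the row sums and z = Σ r_i the total number of 1s. Each pair of columns can share at most one row with both entries 1 (else a 2×2 all-ones block appears), so Σ_i C(r_i, 2) ≤ C(31, 2) = 465. By convexity Σ_i C(r_i, 2) ≥ 92·C(z/92, 2) = z(z − 92)/(2·92), giving z² − 92z − 92·31·30 ≤ 0 and hence z ≤ (1/2)[92 + √(8464 + 4·85560)] = (1/2)[92 + √350704] ≈ (1/2)(92 + 592.2027) = 342.1013.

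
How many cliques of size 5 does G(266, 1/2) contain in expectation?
E[# K_5] = C(266, 5) · (1/2)^C(5, 2) = 10685804668 / 2^10 = 2671451167/256 ≈ 10435356.121094

For each 5-subset S of vertices (there are C(266, 5) = 10685804668 such S), let X_S = 1 if S induces a K_5 (all C(5, 2) = 10 edges present). Then P(X_S = 1) = (1/2)^10 = 1/1024. By linearity of expectation, E[# K_5] = C(266, 5) · (1/2)^10 = 10685804668 / 1024 = 2671451167/256 ≈ 10435356.121094.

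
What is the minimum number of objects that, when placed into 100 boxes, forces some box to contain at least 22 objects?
n = (22 − 1)·100 + 1 = 2101

By the generalised pigeonhole principle, to guarantee some box contains ≥ r objects we need more than (r − 1) · k objects total. Threshold: n = (r − 1) · k + 1. With r = 22 and k = 100: n = 21 · 100 + 1 = 2100 + 1 = 2101. For n = 2100 = 21 · 100, we can put exactly 21 objects in every box, avoiding 22 in any single one — so 2101 is tight.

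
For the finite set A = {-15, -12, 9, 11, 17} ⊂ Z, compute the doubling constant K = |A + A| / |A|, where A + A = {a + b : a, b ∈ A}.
K = |A + A| / |A| = 15/5 = 3

Enumerate A + A = {a + b : a, b ∈ A}. With |A| = 5, there are |A|^2 = 25 ordered sum pairs; collecting distinct values, A + A = {-30, -27, -24, -6, -4, -3, -1, 2, 5, 18, 20, 22, 26, 28, 34}, so |A + A| = 15. Thus K = 15/5 = 3. For comparison, the minimum possible |A + A| over all 5-element sets is 2·5 − 1 = 9 (so min K = 9/5), attained only by arithmetic progressions.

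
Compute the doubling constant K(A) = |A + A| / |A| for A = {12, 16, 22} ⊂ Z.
K = |A + A| / |A| = 6/3 = 2

Enumerate A + A = {a + b : a, b ∈ A}. With |A| = 3, there are |A|^2 = 9 ordered sum pairs; collecting distinct values, A + A = {24, 28, 32, 34, 38, 44}, so |A + A| = 6. Thus K = 6/3 = 2. For comparison, the minimum possible |A + A| over all 3-element sets is 2·3 − 1 = 5 (so min K = 5/3), attained only by arithmetic progressions.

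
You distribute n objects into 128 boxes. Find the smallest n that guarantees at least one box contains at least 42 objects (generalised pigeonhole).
n = (42 − 1)·128 + 1 = 5249

By the generalised pigeonhole principle, to guarantee some box contains ≥ r objects we need more than (r − 1) · k objects total. Threshold: n = (r − 1) · k + 1. With r = 42 and k = 128: n = 41 · 128 + 1 = 5248 + 1 = 5249. For n = 5248 = 41 · 128, we can put exactly 41 objects in every box, avoiding 42 in any single one — so 5249 is tight.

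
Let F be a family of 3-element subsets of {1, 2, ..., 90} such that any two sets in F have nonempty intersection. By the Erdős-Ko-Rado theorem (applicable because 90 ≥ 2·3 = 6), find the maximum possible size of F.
max |F| = C(89, 2) = 3916

The Erdős-Ko-Rado theorem states: for n ≥ 2k, an intersecting family of k-subsets of an n-element set has size at most C(n − 1, k − 1), with equality for 'star' families {A ⊆ [n] : |A| = k, i ∈ A} (fix an element i). For n = 90, k = 3: C(89, 2) = 3916.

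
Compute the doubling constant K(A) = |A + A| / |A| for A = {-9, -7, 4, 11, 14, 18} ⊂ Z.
K = |A + A| / |A| = 20/6 = 10/3

Enumerate A + A = {a + b : a, b ∈ A}. With |A| = 6, there are |A|^2 = 36 ordered sum pairs; collecting distinct values, A + A = {-18, -16, -14, -5, -3, 2, 4, 5, 7, 8, 9, 11, 15, 18, 22, 25, 28, 29, 32, 36}, so |A + A| = 20. Thus K = 20/6 = 10/3. For comparison, the minimum possible |A + A| over all 6-element sets is 2·6 − 1 = 11 (so min K = 11/6), attained only by arithmetic progressions.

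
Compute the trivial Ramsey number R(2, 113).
R(2, 113) = 113

R(2, k) = k for all k ≥ 2: in a 2-colouring of K_k, either some edge is red (a red K_2) or all edges are blue (a blue K_k). And K_{112} coloured all-blue has no blue K_113, so R(2, 113) > 112. Hence R(2, 113) = 113.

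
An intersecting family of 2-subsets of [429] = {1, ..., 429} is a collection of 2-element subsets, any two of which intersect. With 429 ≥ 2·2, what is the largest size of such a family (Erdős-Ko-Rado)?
max |F| = C(428, 1) = 428

Erdős-Ko-Rado (1961): when n ≥ 2k, max |F| = C(n−1, k−1). The bound is attained by the star {A : i ∈ A} for any fixed i ∈ [n]. Here C(429−1, 2−1) = C(428, 1) = 428.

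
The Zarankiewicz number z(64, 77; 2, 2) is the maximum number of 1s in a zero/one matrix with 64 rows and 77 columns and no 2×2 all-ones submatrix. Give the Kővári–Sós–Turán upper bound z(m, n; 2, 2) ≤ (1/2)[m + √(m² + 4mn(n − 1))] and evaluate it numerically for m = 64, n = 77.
z(64, 77; 2, 2) ≤ (1/2)[64 + √(64² + 4·64·77·76)] = (1/2)[64 + √1502208] = 644.823

Kővári–Sós–Turán: let r_1, ..., r_64 be the row sums and z = Σ r_i the total number of 1s. Each pair of columns can share at most one row with both entries 1 (else a 2×2 all-ones block appears), so Σ_i C(r_i, 2) ≤ C(77, 2) = 2926. By convexity Σ_i C(r_i, 2) ≥ 64·C(z/64, 2) = z(z − 64)/(2·64), giving z² − 64z − 64·77·76 ≤ 0 and hence z ≤ (1/2)[64 + √(4096 + 4·374528)] = (1/2)[64 + √1502208] ≈ (1/2)(64 + 1225.646) = 644.823.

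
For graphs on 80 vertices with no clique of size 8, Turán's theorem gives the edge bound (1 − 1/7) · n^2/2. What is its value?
Turán density bound = (6/7) · 80^2/2 = 19200/7 ≈ 2742.8571

Turán's theorem: ex(n, K_{r+1}) is achieved by the complete r-partite Turán graph T(n, r) with parts as balanced as possible, and is at most (1 − 1/r) · n^2/2. For r = 7, n = 80: the density bound is (6/7) · 6400/2 = 19200/7 ≈ 2742.8571. The integer-valued extremum is e(T(80, 7)) = 2742, which is strictly less than the density bound 19200/7 since 7 ∤ 80 (the parts of T(80, 7) cannot all be equal).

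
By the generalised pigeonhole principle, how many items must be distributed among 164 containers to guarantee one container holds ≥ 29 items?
n = (29 − 1)·164 + 1 = 4593

By the generalised pigeonhole principle, to guarantee some box contains ≥ r objects we need more than (r − 1) · k objects total. Threshold: n = (r − 1) · k + 1. With r = 29 and k = 164: n = 28 · 164 + 1 = 4592 + 1 = 4593. For n = 4592 = 28 · 164, we can put exactly 28 objects in every box, avoiding 29 in any single one — so 4593 is tight.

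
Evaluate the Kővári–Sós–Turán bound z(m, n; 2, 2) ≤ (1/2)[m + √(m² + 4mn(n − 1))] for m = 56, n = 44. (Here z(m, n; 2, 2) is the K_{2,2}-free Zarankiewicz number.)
z(56, 44; 2, 2) ≤ (1/2)[56 + √(56² + 4·56·44·43)] = (1/2)[56 + √426944] = 354.7048

Kővári–Sós–Turán: let r_1, ..., r_56 be the row sums and z = Σ r_i the total number of 1s. Each pair of columns can share at most one row with both entries 1 (else a 2×2 all-ones block appears), so Σ_i C(r_i, 2) ≤ C(44, 2) = 946. By convexity Σ_i C(r_i, 2) ≥ 56·C(z/56, 2) = z(z − 56)/(2·56), giving z² − 56z − 56·44·43 ≤ 0 and hence z ≤ (1/2)[56 + √(3136 + 4·105952)] = (1/2)[56 + √426944] ≈ (1/2)(56 + 653.4095) = 354.7048.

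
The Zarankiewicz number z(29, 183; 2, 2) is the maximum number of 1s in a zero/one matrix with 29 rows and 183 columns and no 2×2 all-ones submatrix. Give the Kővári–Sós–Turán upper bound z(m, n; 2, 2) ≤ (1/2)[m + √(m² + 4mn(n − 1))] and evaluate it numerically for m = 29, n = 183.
z(29, 183; 2, 2) ≤ (1/2)[29 + √(29² + 4·29·183·182)] = (1/2)[29 + √3864337] = 997.3958

Kővári–Sós–Turán: let r_1, ..., r_29 be the row sums and z = Σ r_i the total number of 1s. Each pair of columns can share at most one row with both entries 1 (else a 2×2 all-ones block appears), so Σ_i C(r_i, 2) ≤ C(183, 2) = 16653. By convexity Σ_i C(r_i, 2) ≥ 29·C(z/29, 2) = z(z − 29)/(2·29), giving z² − 29z − 29·183·182 ≤ 0 and hence z ≤ (1/2)[29 + √(841 + 4·965874)] = (1/2)[29 + √3864337] ≈ (1/2)(29 + 1965.7917) = 997.3958.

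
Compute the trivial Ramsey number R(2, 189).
R(2, 189) = 189

R(2, k) = k for all k ≥ 2: in a 2-colouring of K_k, either some edge is red (a red K_2) or all edges are blue (a blue K_k). And K_{188} coloured all-blue has no blue K_189, so R(2, 189) > 188. Hence R(2, 189) = 189.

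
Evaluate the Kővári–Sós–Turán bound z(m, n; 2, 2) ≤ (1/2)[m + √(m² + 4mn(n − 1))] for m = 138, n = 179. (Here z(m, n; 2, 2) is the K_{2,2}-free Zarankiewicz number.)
z(138, 179; 2, 2) ≤ (1/2)[138 + √(138² + 4·138·179·178)] = (1/2)[138 + √17606868] = 2167.0269

Kővári–Sós–Turán: let r_1, ..., r_138 be the row sums and z = Σ r_i the total number of 1s. Each pair of columns can share at most one row with both entries 1 (else a 2×2 all-ones block appears), so Σ_i C(r_i, 2) ≤ C(179, 2) = 15931. By convexity Σ_i C(r_i, 2) ≥ 138·C(z/138, 2) = z(z − 138)/(2·138), giving z² − 138z − 138·179·178 ≤ 0 and hence z ≤ (1/2)[138 + √(19044 + 4·4396956)] = (1/2)[138 + √17606868] ≈ (1/2)(138 + 4196.0539) = 2167.0269.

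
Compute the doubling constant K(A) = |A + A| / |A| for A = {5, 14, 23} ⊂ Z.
K = |A + A| / |A| = 5/3

Enumerate A + A = {a + b : a, b ∈ A}. With |A| = 3, there are |A|^2 = 9 ordered sum pairs; collecting distinct values, A + A = {10, 19, 28, 37, 46}, so |A + A| = 5. Thus K = 5/3. Here |A + A| = 2|A| − 1 = 5, the minimum possible — so K = 5/3 is minimal, which holds iff A is an arithmetic progression.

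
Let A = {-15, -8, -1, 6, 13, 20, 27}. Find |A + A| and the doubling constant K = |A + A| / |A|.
K = |A + A| / |A| = 13/7

Enumerate A + A = {a + b : a, b ∈ A}. With |A| = 7, there are |A|^2 = 49 ordered sum pairs; collecting distinct values, A + A = {-30, -23, -16, -9, -2, 5, 12, 19, 26, 33, 40, 47, 54}, so |A + A| = 13. Thus K = 13/7. Here |A + A| = 2|A| − 1 = 13, the minimum possible — so K = 13/7 is minimal, which holds iff A is an arithmetic progression.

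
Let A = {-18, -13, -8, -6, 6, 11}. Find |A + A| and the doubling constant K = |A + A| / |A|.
K = |A + A| / |A| = 17/6

Enumerate A + A = {a + b : a, b ∈ A}. With |A| = 6, there are |A|^2 = 36 ordered sum pairs; collecting distinct values, A + A = {-36, -31, -26, -24, -21, -19, -16, -14, -12, -7, -2, 0, 3, 5, 12, 17, 22}, so |A + A| = 17. Thus K = 17/6. For comparison, the minimum possible |A + A| over all 6-element sets is 2·6 − 1 = 11 (so min K = 11/6), attained only by arithmetic progressions.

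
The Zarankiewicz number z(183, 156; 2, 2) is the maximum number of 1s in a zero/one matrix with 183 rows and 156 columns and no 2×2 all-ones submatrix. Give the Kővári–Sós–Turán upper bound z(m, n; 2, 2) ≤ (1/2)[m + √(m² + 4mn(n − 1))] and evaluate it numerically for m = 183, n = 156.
z(183, 156; 2, 2) ≤ (1/2)[183 + √(183² + 4·183·156·155)] = (1/2)[183 + √17733249] = 2197.0432

Kővári–Sós–Turán: let r_1, ..., r_183 be the row sums and z = Σ r_i the total number of 1s. Each pair of columns can share at most one row with both entries 1 (else a 2×2 all-ones block appears), so Σ_i C(r_i, 2) ≤ C(156, 2) = 12090. By convexity Σ_i C(r_i, 2) ≥ 183·C(z/183, 2) = z(z − 183)/(2·183), giving z² − 183z − 183·156·155 ≤ 0 and hence z ≤ (1/2)[183 + √(33489 + 4·4424940)] = (1/2)[183 + √17733249] ≈ (1/2)(183 + 4211.0864) = 2197.0432.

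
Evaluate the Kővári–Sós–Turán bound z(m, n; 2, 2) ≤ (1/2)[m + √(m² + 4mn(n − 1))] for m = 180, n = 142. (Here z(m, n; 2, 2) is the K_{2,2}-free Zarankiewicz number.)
z(180, 142; 2, 2) ≤ (1/2)[180 + √(180² + 4·180·142·141)] = (1/2)[180 + √14448240] = 1990.542

Kővári–Sós–Turán: let r_1, ..., r_180 be the row sums and z = Σ r_i the total number of 1s. Each pair of columns can share at most one row with both entries 1 (else a 2×2 all-ones block appears), so Σ_i C(r_i, 2) ≤ C(142, 2) = 10011. By convexity Σ_i C(r_i, 2) ≥ 180·C(z/180, 2) = z(z − 180)/(2·180), giving z² − 180z − 180·142·141 ≤ 0 and hence z ≤ (1/2)[180 + √(32400 + 4·3603960)] = (1/2)[180 + √14448240] ≈ (1/2)(180 + 3801.0841) = 1990.542.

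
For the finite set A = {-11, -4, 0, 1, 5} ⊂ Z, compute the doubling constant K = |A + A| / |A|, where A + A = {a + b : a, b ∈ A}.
K = |A + A| / |A| = 14/5

Enumerate A + A = {a + b : a, b ∈ A}. With |A| = 5, there are |A|^2 = 25 ordered sum pairs; collecting distinct values, A + A = {-22, -15, -11, -10, -8, -6, -4, -3, 0, 1, 2, 5, 6, 10}, so |A + A| = 14. Thus K = 14/5. For comparison, the minimum possible |A + A| over all 5-element sets is 2·5 − 1 = 9 (so min K = 9/5), attained only by arithmetic progressions.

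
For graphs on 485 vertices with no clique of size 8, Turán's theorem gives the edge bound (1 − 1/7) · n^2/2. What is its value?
Turán density bound = (6/7) · 485^2/2 = 705675/7 ≈ 100810.7143

Turán's theorem: ex(n, K_{r+1}) is achieved by the complete r-partite Turán graph T(n, r) with parts as balanced as possible, and is at most (1 − 1/r) · n^2/2. For r = 7, n = 485: the density bound is (6/7) · 235225/2 = 705675/7 ≈ 100810.7143. The integer-valued extremum is e(T(485, 7)) = 100810, which is strictly less than the density bound 705675/7 since 7 ∤ 485 (the parts of T(485, 7) cannot all be equal).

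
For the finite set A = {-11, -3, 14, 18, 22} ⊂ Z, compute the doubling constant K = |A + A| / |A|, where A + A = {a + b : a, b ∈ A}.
K = |A + A| / |A| = 13/5

Enumerate A + A = {a + b : a, b ∈ A}. With |A| = 5, there are |A|^2 = 25 ordered sum pairs; collecting distinct values, A + A = {-22, -14, -6, 3, 7, 11, 15, 19, 28, 32, 36, 40, 44}, so |A + A| = 13. Thus K = 13/5. For comparison, the minimum possible |A + A| over all 5-element sets is 2·5 − 1 = 9 (so min K = 9/5), attained only by arithmetic progressions.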